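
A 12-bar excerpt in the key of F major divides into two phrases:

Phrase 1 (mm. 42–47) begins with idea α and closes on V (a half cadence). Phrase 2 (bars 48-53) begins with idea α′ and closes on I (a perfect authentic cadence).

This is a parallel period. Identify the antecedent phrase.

phrase 1

The phrase ending with the weaker cadence (half cadence) is the antecedent; the one ending more conclusively (perfect authentic cadence) is the consequent. The antecedent is phrase 1.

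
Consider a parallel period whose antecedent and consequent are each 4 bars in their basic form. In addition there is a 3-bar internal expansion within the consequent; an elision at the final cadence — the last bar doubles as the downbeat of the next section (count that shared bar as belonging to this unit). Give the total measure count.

11 measures

Basic parallel period: 4 + 4 = 8 bars.
8 (basic form) + 3 (internal expansion) = 11.
The elision shares a bar with the next section but does not change this unit's count.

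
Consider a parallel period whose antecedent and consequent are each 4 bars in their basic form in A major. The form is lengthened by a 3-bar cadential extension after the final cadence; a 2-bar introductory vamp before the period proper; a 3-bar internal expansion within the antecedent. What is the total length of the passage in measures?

16 measures

Basic parallel period: 4 + 4 = 8 bars.
8 (basic form) + 3 (cadential extension) + 2 (introduction) + 3 (internal expansion) = 16.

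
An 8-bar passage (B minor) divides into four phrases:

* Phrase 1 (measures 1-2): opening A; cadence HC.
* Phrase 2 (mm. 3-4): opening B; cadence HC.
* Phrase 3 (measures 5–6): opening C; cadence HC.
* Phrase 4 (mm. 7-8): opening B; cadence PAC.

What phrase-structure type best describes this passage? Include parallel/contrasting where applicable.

Four phrases in two halves: the first half (bars 1-4) ends with a half cadence, the second (mm. 5–8) with a perfect authentic cadence — a large antecedent–consequent pair, i.e. a double period.
Phrase 3 begins with different material from phrase 1, making it contrasting.

contrasting double period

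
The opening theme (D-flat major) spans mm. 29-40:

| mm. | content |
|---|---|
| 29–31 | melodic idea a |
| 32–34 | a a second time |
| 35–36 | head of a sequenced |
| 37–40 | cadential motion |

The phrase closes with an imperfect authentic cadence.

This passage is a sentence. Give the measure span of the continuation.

After the presentation (mm. 29-34), the continuation covers the fragmentation through the cadence: measures 35-40.

measures 35–40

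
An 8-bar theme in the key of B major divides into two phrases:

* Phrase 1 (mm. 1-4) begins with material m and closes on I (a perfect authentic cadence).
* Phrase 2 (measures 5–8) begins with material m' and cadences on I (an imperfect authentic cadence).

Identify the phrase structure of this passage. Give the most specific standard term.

The second phrase closes with an imperfect authentic cadence, which is not stronger than the first phrase's perfect authentic cadence; without a weak→strong cadential pair there is no antecedent–consequent relationship, so this is a phrase group rather than a period.

phrase group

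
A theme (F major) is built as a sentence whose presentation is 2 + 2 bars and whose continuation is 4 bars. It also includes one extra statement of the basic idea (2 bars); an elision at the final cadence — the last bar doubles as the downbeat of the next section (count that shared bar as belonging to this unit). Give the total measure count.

Basic sentence: 2 + 2 + 4 = 8 bars.
8 (basic form) + 2 (extra statement) = 10.
The elision shares a bar with the next section but does not change this unit's count.

10 measures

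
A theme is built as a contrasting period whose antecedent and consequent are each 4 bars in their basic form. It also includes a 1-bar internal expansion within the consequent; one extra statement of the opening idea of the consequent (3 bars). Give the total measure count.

Basic contrasting period: 4 + 4 = 8 bars.
8 (basic form) + 1 (internal expansion) + 3 (extra statement) = 12.

12 measures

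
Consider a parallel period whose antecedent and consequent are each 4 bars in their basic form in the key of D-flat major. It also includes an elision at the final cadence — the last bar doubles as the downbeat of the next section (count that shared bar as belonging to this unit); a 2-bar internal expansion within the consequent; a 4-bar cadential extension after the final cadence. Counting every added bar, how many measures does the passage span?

Basic parallel period: 4 + 4 = 8 bars.
8 (basic form) + 2 (internal expansion) + 4 (cadential extension) = 14.
The elision shares a bar with the next section but does not change this unit's count.

14 measures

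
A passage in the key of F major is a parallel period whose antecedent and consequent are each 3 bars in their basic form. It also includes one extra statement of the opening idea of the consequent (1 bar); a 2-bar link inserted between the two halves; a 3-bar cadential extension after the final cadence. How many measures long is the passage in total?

12 measures

Basic parallel period: 3 + 3 = 6 bars.
6 (basic form) + 1 (extra statement) + 2 (link) + 3 (cadential extension) = 12.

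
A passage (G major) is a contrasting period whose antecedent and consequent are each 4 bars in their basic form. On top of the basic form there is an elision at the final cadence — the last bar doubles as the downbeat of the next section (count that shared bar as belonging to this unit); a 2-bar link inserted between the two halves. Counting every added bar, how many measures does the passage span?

Basic contrasting period: 4 + 4 = 8 bars.
8 (basic form) + 2 (link) = 10.
The elision shares a bar with the next section but does not change this unit's count.

10 measures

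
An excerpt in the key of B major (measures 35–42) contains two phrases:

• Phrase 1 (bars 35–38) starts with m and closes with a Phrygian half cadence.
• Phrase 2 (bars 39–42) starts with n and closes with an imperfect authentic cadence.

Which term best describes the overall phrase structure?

Phrase 1 ends with a Phrygian half cadence (weaker) and phrase 2 with an imperfect authentic cadence (stronger): antecedent + consequent = a period.
The two phrases open with different material (m / n), so the period is contrasting.

contrasting period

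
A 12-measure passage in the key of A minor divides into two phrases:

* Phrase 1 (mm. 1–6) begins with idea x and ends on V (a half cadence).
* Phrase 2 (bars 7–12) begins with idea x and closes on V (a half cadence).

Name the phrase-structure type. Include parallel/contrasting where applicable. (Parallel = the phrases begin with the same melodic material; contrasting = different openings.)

repeated phrase

Both phrases have the same opening (x) and the same cadence (half cadence): the second is a restatement, not a consequent, so this is a repeated phrase rather than a period.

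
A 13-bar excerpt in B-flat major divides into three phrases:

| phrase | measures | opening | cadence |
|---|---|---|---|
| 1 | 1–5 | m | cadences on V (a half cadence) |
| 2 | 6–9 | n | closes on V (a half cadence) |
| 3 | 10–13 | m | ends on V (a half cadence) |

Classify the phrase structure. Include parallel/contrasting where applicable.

phrase group

The final phrase closes with a half cadence, which is not stronger than the preceding half cadence; the 3 phrases lack an overall antecedent–consequent design and so form a phrase group.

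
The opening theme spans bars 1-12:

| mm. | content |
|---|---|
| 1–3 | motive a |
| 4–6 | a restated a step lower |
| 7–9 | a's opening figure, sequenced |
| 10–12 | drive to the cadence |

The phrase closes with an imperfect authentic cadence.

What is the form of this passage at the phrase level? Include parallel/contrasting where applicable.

Basic idea (mm. 1–3) + its repetition (mm. 4–6) form the presentation; fragmentation and cadence (bars 7–12) form the continuation — the 12-bar whole is a sentence.

sentence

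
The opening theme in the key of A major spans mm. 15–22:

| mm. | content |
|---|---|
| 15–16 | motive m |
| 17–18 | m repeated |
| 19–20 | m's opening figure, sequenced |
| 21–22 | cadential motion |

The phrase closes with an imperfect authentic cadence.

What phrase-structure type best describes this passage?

sentence

Basic idea (mm. 15–16) + its repetition (mm. 17–18) form the presentation; fragmentation and cadence (mm. 19–22) form the continuation — the 8-bar whole is a sentence.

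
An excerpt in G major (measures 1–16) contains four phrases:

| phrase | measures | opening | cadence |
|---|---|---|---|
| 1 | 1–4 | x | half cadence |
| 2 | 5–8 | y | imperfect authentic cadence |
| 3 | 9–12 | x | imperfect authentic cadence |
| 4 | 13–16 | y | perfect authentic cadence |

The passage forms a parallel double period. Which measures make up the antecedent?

measures 1–8

In a double period the first pair of phrases (ending imperfect authentic cadence) is the large antecedent and the second pair (ending perfect authentic cadence) is the large consequent; the antecedent is measures 1–8.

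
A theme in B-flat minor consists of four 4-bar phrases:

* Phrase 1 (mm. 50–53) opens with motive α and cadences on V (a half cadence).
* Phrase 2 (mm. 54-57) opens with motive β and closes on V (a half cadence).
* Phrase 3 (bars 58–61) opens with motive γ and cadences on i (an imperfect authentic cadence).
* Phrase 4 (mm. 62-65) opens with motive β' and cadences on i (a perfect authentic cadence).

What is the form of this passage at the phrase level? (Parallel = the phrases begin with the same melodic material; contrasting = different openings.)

contrasting double period

Four phrases in two halves: the first half (mm. 50-57) ends with a half cadence, the second (mm. 58-65) with a perfect authentic cadence — a large antecedent–consequent pair, i.e. a double period.
Phrase 3 begins with different material from phrase 1, making it contrasting.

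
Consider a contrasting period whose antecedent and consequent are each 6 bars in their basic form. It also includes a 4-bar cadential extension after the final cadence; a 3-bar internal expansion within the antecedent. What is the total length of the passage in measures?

19 measures

Basic contrasting period: 6 + 6 = 12 bars.
12 (basic form) + 4 (cadential extension) + 3 (internal expansion) = 19.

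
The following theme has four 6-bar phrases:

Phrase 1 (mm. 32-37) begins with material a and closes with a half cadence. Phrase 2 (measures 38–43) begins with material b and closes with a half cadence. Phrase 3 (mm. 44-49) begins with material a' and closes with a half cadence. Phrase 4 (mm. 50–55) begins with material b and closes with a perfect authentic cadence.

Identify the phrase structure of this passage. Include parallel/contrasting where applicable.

parallel double period

Four phrases in two halves: the first half (mm. 32-43) ends with a half cadence, the second (bars 44–55) with a perfect authentic cadence — a large antecedent–consequent pair, i.e. a double period.
Phrase 3 begins with the same material as phrase 1, making it parallel.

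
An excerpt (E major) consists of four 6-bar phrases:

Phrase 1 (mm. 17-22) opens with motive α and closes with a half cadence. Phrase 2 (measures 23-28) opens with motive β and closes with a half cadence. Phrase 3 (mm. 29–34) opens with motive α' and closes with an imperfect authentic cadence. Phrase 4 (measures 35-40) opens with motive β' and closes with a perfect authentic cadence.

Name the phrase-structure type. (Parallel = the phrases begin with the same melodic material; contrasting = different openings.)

Four phrases in two halves: the first half (mm. 17–28) ends with a half cadence, the second (measures 29–40) with a perfect authentic cadence — a large antecedent–consequent pair, i.e. a double period.
Phrase 3 begins with the same material as phrase 1, making it parallel.

parallel double period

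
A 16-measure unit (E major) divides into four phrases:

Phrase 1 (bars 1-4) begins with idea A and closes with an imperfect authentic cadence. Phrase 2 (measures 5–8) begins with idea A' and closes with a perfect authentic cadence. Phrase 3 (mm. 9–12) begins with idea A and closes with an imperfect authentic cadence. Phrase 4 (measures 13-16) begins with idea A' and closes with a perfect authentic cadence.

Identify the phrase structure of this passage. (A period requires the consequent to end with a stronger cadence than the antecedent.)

repeated period

The cadence pattern IAC–PAC–IAC–PAC is weak–strong twice, and phrases 3–4 restate phrases 1–2: a period heard twice, not a double period (which would end weakly at phrase 2).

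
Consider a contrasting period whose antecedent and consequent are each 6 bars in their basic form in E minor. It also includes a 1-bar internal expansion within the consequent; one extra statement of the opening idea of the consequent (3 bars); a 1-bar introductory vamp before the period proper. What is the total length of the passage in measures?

17 measures

Basic contrasting period: 6 + 6 = 12 bars.
12 (basic form) + 1 (internal expansion) + 3 (extra statement) + 1 (introduction) = 17.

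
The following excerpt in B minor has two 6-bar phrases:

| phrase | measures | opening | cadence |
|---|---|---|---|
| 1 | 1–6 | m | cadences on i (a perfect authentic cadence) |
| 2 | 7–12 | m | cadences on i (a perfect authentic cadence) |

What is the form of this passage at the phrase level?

repeated phrase

Both phrases have the same opening (m) and the same cadence (perfect authentic cadence): the second is a restatement, not a consequent, so this is a repeated phrase rather than a period.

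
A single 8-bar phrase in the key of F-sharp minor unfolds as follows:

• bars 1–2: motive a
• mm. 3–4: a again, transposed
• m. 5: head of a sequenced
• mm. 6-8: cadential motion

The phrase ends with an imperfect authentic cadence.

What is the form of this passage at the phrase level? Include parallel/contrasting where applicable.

sentence

Basic idea (bars 1-2) + its repetition (mm. 3–4) form the presentation; fragmentation and cadence (mm. 5-8) form the continuation — the 8-bar whole is a sentence.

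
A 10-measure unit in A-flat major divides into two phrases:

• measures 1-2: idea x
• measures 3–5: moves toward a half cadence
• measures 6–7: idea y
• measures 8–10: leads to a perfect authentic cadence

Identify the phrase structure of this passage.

contrasting period

Phrase 1 ends with a half cadence (weaker) and phrase 2 with a perfect authentic cadence (stronger): antecedent + consequent = a period.
The two phrases open with different material (x / y), so the period is contrasting.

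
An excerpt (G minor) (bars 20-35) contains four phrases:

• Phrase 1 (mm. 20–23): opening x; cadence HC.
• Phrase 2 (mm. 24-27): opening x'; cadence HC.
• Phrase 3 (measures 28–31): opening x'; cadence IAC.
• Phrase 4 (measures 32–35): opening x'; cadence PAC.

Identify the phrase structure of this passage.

Four phrases in two halves: the first half (bars 20-27) ends with a half cadence, the second (measures 28–35) with a perfect authentic cadence — a large antecedent–consequent pair, i.e. a double period.
Phrase 3 begins with the same material as phrase 1, making it parallel.

parallel double period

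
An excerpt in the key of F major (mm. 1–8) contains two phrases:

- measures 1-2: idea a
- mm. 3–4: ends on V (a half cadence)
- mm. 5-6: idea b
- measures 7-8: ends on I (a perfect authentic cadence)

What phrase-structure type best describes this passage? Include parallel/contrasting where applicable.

contrasting period

Phrase 1 ends with a half cadence (weaker) and phrase 2 with a perfect authentic cadence (stronger): antecedent + consequent = a period.
The two phrases open with different material (a / b), so the period is contrasting.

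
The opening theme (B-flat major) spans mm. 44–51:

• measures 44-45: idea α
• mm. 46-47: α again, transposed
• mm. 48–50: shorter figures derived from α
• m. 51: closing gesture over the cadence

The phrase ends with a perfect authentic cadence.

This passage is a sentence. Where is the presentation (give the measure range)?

The presentation of a sentence is the basic idea (mm. 44–45) plus its repetition (mm. 46–47); the presentation is therefore mm. 44–47.

measures 44–47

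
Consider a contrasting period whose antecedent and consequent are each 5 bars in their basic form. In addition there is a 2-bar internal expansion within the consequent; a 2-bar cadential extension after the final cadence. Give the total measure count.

14 measures

Basic contrasting period: 5 + 5 = 10 bars.
10 (basic form) + 2 (internal expansion) + 2 (cadential extension) = 14.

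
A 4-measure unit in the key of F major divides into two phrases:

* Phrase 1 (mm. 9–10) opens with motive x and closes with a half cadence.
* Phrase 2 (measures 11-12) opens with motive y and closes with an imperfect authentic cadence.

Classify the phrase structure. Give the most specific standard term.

Phrase 1 ends with a half cadence (weaker) and phrase 2 with an imperfect authentic cadence (stronger): antecedent + consequent = a period.
The two phrases open with different material (x / y), so the period is contrasting.

contrasting period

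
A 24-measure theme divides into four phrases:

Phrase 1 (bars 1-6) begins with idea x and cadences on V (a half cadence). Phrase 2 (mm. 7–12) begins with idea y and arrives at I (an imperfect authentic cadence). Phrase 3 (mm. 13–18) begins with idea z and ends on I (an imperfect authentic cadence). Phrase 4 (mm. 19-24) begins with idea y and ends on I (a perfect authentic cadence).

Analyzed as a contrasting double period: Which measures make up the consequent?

measures 13–24

In a double period the four phrases pair into a large antecedent (phrases 1–2, ending imperfect authentic cadence) and a large consequent (phrases 3–4, ending perfect authentic cadence). The consequent spans bars 13-24.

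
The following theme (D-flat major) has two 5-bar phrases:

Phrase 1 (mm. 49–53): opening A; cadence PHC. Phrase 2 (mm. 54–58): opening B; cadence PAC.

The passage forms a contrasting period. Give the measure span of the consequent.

The phrase ending with the weaker cadence (Phrygian half cadence) is the antecedent; the one ending more conclusively (perfect authentic cadence) is the consequent. The consequent is measures 54–58.

measures 54–58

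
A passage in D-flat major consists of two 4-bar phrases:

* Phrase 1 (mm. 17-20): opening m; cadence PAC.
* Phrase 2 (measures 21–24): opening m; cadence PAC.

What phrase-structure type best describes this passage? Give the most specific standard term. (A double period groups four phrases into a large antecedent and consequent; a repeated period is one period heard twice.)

repeated phrase

Both phrases have the same opening (m) and the same cadence (perfect authentic cadence): the second is a restatement, not a consequent, so this is a repeated phrase rather than a period.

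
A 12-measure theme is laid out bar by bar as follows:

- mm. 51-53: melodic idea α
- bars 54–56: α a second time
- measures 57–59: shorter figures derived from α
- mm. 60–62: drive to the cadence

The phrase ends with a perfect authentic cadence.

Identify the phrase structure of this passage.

Basic idea (measures 51–53) + its repetition (mm. 54–56) form the presentation; fragmentation and cadence (mm. 57–62) form the continuation — the 12-bar whole is a sentence.

sentence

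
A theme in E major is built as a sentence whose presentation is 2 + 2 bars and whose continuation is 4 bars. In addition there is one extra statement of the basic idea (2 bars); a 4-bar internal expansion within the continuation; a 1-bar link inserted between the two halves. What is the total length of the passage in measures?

Basic sentence: 2 + 2 + 4 = 8 bars.
8 (basic form) + 2 (extra statement) + 4 (internal expansion) + 1 (link) = 15.

15 measures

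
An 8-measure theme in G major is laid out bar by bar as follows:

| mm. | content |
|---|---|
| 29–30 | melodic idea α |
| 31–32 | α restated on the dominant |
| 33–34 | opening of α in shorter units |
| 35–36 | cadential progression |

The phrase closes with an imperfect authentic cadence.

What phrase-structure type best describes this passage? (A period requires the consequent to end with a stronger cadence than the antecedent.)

sentence

Basic idea (mm. 29–30) + its repetition (measures 31-32) form the presentation; fragmentation and cadence (mm. 33–36) form the continuation — the 8-bar whole is a sentence.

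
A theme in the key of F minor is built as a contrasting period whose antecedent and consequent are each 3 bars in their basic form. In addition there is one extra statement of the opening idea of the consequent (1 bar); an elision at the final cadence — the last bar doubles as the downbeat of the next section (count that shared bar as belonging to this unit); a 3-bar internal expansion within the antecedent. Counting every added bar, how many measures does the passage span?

Basic contrasting period: 3 + 3 = 6 bars.
6 (basic form) + 1 (extra statement) + 3 (internal expansion) = 10.
The elision shares a bar with the next section but does not change this unit's count.

10 measures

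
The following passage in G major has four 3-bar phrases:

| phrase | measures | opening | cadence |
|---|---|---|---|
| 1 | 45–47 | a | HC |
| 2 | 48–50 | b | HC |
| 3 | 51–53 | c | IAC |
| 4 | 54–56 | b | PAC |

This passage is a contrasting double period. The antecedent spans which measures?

In a double period the four phrases pair into a large antecedent (phrases 1–2, ending half cadence) and a large consequent (phrases 3–4, ending perfect authentic cadence). The antecedent spans bars 45–50.

measures 45–50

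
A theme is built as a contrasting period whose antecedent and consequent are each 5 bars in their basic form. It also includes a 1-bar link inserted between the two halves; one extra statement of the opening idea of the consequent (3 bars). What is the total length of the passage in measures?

Basic contrasting period: 5 + 5 = 10 bars.
10 (basic form) + 1 (link) + 3 (extra statement) = 14.

14 measures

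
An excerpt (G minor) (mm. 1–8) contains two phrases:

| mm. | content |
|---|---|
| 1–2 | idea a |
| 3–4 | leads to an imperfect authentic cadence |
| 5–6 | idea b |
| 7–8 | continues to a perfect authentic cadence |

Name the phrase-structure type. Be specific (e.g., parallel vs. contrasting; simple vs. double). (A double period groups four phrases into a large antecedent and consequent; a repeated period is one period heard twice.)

Phrase 1 ends with an imperfect authentic cadence (weaker) and phrase 2 with a perfect authentic cadence (stronger): antecedent + consequent = a period.
The two phrases open with different material (a / b), so the period is contrasting.

contrasting period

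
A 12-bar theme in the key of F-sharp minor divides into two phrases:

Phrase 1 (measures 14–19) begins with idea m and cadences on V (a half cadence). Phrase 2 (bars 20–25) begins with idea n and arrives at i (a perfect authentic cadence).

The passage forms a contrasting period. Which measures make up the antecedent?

The antecedent is the phrase ending with the weaker cadence (half cadence, phrase 1) and the consequent the one ending more conclusively (perfect authentic cadence, phrase 2); the antecedent is mm. 14–19.

measures 14–19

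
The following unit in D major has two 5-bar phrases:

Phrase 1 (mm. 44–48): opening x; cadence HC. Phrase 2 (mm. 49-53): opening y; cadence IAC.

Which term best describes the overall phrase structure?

Phrase 1 ends with a half cadence (weaker) and phrase 2 with an imperfect authentic cadence (stronger): antecedent + consequent = a period.
The two phrases open with different material (x / y), so the period is contrasting.

contrasting period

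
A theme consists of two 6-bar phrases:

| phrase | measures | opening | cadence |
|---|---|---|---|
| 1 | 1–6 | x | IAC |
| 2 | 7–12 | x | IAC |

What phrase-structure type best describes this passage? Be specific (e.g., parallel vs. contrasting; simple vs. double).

Both phrases have the same opening (x) and the same cadence (imperfect authentic cadence): the second is a restatement, not a consequent, so this is a repeated phrase rather than a period.

repeated phrase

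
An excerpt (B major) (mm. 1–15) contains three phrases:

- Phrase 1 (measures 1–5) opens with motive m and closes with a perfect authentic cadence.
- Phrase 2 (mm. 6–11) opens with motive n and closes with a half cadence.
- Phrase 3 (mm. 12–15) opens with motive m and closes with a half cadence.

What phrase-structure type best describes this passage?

phrase group

The final phrase closes with a half cadence, which is not stronger than the preceding half cadence; the 3 phrases lack an overall antecedent–consequent design and so form a phrase group.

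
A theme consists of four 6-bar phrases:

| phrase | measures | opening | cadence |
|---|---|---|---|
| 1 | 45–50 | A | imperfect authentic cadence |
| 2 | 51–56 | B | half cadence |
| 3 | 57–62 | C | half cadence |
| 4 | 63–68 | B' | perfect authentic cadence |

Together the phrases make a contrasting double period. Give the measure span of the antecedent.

In a double period the first pair of phrases (ending half cadence) is the large antecedent and the second pair (ending perfect authentic cadence) is the large consequent; the antecedent is measures 45–56.

measures 45–56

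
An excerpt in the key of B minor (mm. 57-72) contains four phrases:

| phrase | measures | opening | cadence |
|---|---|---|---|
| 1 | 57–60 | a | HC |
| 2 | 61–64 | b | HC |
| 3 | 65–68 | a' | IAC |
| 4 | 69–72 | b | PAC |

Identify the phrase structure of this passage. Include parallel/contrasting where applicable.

Four phrases in two halves: the first half (mm. 57–64) ends with a half cadence, the second (mm. 65–72) with a perfect authentic cadence — a large antecedent–consequent pair, i.e. a double period.
Phrase 3 begins with the same material as phrase 1, making it parallel.

parallel double period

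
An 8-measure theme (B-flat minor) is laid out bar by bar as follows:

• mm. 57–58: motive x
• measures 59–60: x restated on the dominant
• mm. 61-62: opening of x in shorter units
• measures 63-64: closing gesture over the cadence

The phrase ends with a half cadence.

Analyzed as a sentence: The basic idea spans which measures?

measures 57–58

The presentation of a sentence is the basic idea (measures 57–58) plus its repetition (bars 59-60); the basic idea is therefore bars 57–58.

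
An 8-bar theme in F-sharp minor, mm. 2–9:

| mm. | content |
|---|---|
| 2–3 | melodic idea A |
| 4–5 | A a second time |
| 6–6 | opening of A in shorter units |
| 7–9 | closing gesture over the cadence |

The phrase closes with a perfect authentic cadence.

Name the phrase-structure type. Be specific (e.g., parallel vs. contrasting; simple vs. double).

Basic idea (mm. 2–3) + its repetition (mm. 4-5) form the presentation; fragmentation and cadence (mm. 6–9) form the continuation — the 8-bar whole is a sentence.

sentence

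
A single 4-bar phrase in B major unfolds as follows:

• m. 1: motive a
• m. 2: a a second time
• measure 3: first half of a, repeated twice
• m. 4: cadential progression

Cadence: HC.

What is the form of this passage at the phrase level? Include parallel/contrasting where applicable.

sentence

Basic idea (m. 1) + its repetition (m. 2) form the presentation; fragmentation and cadence (mm. 3–4) form the continuation — the 4-bar whole is a sentence.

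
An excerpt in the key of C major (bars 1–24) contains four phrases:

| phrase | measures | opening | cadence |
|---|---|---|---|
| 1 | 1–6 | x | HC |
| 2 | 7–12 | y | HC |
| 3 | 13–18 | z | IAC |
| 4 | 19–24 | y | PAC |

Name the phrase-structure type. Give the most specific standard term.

Four phrases in two halves: the first half (mm. 1–12) ends with a half cadence, the second (bars 13-24) with a perfect authentic cadence — a large antecedent–consequent pair, i.e. a double period.
Phrase 3 begins with different material from phrase 1, making it contrasting.

contrasting double period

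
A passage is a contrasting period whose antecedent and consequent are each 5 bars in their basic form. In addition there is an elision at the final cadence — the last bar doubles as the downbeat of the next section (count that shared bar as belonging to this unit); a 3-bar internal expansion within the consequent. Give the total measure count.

Basic contrasting period: 5 + 5 = 10 bars.
10 (basic form) + 3 (internal expansion) = 13.
The elision shares a bar with the next section but does not change this unit's count.

13 measures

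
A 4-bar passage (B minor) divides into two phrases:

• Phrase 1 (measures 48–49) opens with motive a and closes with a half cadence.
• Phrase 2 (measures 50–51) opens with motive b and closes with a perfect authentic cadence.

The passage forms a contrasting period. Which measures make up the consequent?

measures 50–51

The phrase ending with the weaker cadence (half cadence) is the antecedent; the one ending more conclusively (perfect authentic cadence) is the consequent. The consequent is measures 50–51.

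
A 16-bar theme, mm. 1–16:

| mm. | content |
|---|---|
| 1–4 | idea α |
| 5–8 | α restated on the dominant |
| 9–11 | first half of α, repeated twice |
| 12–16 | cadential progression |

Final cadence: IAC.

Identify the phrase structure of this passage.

Basic idea (mm. 1–4) + its repetition (mm. 5–8) form the presentation; fragmentation and cadence (mm. 9-16) form the continuation — the 16-bar whole is a sentence.

sentence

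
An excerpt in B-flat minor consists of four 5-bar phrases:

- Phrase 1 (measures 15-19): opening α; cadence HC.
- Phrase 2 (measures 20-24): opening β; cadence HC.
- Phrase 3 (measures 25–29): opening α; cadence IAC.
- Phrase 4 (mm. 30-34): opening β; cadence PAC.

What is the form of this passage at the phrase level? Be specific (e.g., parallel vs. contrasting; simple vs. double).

Four phrases in two halves: the first half (mm. 15-24) ends with a half cadence, the second (measures 25-34) with a perfect authentic cadence — a large antecedent–consequent pair, i.e. a double period.
Phrase 3 begins with the same material as phrase 1, making it parallel.

parallel double period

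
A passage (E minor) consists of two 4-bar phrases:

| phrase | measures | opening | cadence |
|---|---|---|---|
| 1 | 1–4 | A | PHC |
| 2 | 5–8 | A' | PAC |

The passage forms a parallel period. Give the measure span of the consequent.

The phrase ending with the weaker cadence (Phrygian half cadence) is the antecedent; the one ending more conclusively (perfect authentic cadence) is the consequent. The consequent is measures 5–8.

measures 5–8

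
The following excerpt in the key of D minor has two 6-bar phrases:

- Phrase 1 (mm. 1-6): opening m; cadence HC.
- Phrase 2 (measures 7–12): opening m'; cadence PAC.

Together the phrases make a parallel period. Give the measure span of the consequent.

The phrase ending with the weaker cadence (half cadence) is the antecedent; the one ending more conclusively (perfect authentic cadence) is the consequent. The consequent is measures 7–12.

measures 7–12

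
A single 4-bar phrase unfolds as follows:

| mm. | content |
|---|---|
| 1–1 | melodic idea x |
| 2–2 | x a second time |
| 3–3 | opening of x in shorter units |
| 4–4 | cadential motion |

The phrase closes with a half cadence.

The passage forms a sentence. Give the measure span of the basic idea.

The presentation of a sentence is the basic idea (m. 1) plus its repetition (m. 2); the basic idea is therefore measure 1.

measures 1–1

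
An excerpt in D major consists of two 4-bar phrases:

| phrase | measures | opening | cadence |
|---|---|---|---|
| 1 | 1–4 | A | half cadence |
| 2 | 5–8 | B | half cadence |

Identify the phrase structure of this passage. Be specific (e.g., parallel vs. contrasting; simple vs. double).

The second phrase closes with a half cadence, which is not stronger than the first phrase's half cadence; without a weak→strong cadential pair there is no antecedent–consequent relationship, so this is a phrase group rather than a period.

phrase group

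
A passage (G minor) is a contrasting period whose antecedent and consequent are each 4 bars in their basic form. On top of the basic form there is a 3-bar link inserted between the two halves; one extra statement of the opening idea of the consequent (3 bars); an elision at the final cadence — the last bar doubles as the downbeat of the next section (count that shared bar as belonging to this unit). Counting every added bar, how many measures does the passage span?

Basic contrasting period: 4 + 4 = 8 bars.
8 (basic form) + 3 (link) + 3 (extra statement) = 14.
The elision shares a bar with the next section but does not change this unit's count.

14 measures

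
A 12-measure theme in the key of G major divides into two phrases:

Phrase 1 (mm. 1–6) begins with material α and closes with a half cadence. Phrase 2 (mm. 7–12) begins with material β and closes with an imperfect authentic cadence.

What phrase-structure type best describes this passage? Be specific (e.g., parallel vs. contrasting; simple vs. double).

Phrase 1 ends with a half cadence (weaker) and phrase 2 with an imperfect authentic cadence (stronger): antecedent + consequent = a period.
The two phrases open with different material (α / β), so the period is contrasting.

contrasting period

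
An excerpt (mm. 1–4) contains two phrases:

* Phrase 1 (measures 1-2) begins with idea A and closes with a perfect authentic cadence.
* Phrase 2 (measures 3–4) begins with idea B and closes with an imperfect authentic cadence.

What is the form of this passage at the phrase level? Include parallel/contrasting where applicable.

The second phrase closes with an imperfect authentic cadence, which is not stronger than the first phrase's perfect authentic cadence; without a weak→strong cadential pair there is no antecedent–consequent relationship, so this is a phrase group rather than a period.

phrase group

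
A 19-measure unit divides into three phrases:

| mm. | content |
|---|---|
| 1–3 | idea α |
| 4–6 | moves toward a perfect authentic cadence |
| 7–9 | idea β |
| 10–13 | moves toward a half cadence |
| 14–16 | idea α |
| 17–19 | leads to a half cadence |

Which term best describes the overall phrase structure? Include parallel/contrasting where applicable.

phrase group

The final phrase closes with a half cadence, which is not stronger than the preceding half cadence; the 3 phrases lack an overall antecedent–consequent design and so form a phrase group.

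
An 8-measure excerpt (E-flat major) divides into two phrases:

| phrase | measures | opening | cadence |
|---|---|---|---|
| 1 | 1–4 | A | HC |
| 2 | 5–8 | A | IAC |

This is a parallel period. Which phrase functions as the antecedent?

The phrase ending with the weaker cadence (half cadence) is the antecedent; the one ending more conclusively (imperfect authentic cadence) is the consequent. The antecedent is phrase 1.

phrase 1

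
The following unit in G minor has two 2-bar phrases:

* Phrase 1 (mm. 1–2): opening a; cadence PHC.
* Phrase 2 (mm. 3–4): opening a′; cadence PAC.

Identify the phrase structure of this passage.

Phrase 1 ends with a Phrygian half cadence (weaker) and phrase 2 with a perfect authentic cadence (stronger): antecedent + consequent = a period.
The two phrases open with the same material (a / a′), so the period is parallel.

parallel period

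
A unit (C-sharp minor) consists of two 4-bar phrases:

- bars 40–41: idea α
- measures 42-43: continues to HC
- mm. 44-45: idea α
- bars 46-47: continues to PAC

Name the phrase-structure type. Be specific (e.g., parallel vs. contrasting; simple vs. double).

Phrase 1 ends with a half cadence (weaker) and phrase 2 with a perfect authentic cadence (stronger): antecedent + consequent = a period.
The two phrases open with the same material (α / α), so the period is parallel.

parallel period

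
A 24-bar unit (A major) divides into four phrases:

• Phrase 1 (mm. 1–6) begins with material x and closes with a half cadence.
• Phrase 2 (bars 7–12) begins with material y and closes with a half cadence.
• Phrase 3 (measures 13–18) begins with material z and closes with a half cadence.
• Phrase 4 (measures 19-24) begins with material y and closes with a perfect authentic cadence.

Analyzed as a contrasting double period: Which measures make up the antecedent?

measures 1–12

In a double period the four phrases pair into a large antecedent (phrases 1–2, ending half cadence) and a large consequent (phrases 3–4, ending perfect authentic cadence). The antecedent spans measures 1–12.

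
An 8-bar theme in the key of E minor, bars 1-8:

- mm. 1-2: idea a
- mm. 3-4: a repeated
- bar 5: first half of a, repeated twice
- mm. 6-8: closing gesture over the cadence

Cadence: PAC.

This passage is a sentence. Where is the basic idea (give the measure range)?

The presentation of a sentence is the basic idea (mm. 1-2) plus its repetition (measures 3–4); the basic idea is therefore bars 1–2.

measures 1–2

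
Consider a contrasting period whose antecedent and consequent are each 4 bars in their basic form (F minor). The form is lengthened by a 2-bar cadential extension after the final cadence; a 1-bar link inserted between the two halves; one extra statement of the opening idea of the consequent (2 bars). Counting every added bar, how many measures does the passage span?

Basic contrasting period: 4 + 4 = 8 bars.
8 (basic form) + 2 (cadential extension) + 1 (link) + 2 (extra statement) = 13.

13 measures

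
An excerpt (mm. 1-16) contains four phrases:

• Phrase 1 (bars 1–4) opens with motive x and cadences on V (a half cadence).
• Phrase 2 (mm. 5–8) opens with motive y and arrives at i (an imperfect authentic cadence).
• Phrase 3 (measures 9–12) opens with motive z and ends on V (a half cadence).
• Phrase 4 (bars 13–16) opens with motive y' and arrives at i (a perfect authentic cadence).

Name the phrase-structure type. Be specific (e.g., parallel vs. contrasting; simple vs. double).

contrasting double period

Four phrases in two halves: the first half (mm. 1–8) ends with an imperfect authentic cadence, the second (bars 9–16) with a perfect authentic cadence — a large antecedent–consequent pair, i.e. a double period.
Phrase 3 begins with different material from phrase 1, making it contrasting.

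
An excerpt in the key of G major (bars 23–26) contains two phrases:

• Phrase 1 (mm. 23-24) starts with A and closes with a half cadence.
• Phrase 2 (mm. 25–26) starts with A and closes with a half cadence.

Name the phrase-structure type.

Both phrases have the same opening (A) and the same cadence (half cadence): the second is a restatement, not a consequent, so this is a repeated phrase rather than a period.

repeated phrase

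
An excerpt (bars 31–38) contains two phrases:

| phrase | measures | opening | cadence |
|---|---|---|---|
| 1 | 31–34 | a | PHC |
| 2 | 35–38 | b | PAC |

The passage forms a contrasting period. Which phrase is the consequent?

The phrase ending with the weaker cadence (Phrygian half cadence) is the antecedent; the one ending more conclusively (perfect authentic cadence) is the consequent. The consequent is phrase 2.

phrase 2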